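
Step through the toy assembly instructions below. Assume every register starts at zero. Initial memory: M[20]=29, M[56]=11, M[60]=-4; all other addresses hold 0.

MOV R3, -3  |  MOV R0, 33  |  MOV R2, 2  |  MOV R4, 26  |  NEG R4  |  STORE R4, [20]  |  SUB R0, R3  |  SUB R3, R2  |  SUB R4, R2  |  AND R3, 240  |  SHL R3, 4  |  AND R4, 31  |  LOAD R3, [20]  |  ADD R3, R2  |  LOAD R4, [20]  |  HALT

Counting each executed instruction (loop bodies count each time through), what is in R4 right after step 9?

-28

after MOV R3, -3: R3=-3
after MOV R0, 33: R0=33
after MOV R2, 2: R2=2
after MOV R4, 26: R4=26
after NEG R4: R4=-(26)=-26
STORE R4, [20] → M[20]=-26
after SUB R0, R3: R0=33-(-3)=36
after SUB R3, R2: R3=(-3)-2=-5
after SUB R4, R2: R4=(-26)-2=-28
After step 9: R4 = -28.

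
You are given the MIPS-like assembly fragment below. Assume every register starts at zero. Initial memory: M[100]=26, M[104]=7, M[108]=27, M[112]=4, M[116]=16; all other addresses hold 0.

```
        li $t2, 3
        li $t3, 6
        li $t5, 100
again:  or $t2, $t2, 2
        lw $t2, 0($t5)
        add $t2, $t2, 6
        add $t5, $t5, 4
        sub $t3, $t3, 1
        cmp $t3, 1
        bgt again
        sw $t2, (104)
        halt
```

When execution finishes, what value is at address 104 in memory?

22

li $t2, 3 → $t2=3
li $t3, 6 → $t3=6
li $t5, 100 → $t5=100
or $t2, $t2, 2 → $t2=3|2=3
lw $t2, 0($t5) → $t2=M[100]=26
add $t2, $t2, 6 → $t2=26+6=32
add $t5, $t5, 4 → $t5=100+4=104
sub $t3, $t3, 1 → $t3=6-1=5
cmp $t3, 1  (cmp 5,1)
bgt again: taken
or $t2, $t2, 2 → $t2=32|2=34
lw $t2, 0($t5) → $t2=M[104]=7
add $t2, $t2, 6 → $t2=7+6=13
add $t5, $t5, 4 → $t5=104+4=108
sub $t3, $t3, 1 → $t3=5-1=4
cmp $t3, 1  (cmp 4,1)
bgt again: taken
or $t2, $t2, 2 → $t2=13|2=15
lw $t2, 0($t5) → $t2=M[108]=27
add $t2, $t2, 6 → $t2=27+6=33
add $t5, $t5, 4 → $t5=108+4=112
sub $t3, $t3, 1 → $t3=4-1=3
cmp $t3, 1  (cmp 3,1)
bgt again: taken
or $t2, $t2, 2 → $t2=33|2=35
lw $t2, 0($t5) → $t2=M[112]=4
add $t2, $t2, 6 → $t2=4+6=10
add $t5, $t5, 4 → $t5=112+4=116
sub $t3, $t3, 1 → $t3=3-1=2
cmp $t3, 1  (cmp 2,1)
bgt again: taken
or $t2, $t2, 2 → $t2=10|2=10
lw $t2, 0($t5) → $t2=M[116]=16
add $t2, $t2, 6 → $t2=16+6=22
add $t5, $t5, 4 → $t5=116+4=120
sub $t3, $t3, 1 → $t3=2-1=1
cmp $t3, 1  (cmp 1,1)
bgt again: not taken
sw $t2, (104) → M[104]=22
halt.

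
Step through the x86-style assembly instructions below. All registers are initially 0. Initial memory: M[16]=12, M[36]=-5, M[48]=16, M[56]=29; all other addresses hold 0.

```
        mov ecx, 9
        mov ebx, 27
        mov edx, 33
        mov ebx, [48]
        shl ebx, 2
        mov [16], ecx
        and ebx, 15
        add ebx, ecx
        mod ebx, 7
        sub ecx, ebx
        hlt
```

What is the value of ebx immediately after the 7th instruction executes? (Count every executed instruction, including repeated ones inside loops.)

mov ecx, 9 → ecx=9
mov ebx, 27 → ebx=27
mov edx, 33 → edx=33
mov ebx, [48] → ebx=M[48]=16
shl ebx, 2 → ebx=16<<2=64
mov [16], ecx → M[16]=9
and ebx, 15 → ebx=64&15=0
After step 7: ebx = 0.

0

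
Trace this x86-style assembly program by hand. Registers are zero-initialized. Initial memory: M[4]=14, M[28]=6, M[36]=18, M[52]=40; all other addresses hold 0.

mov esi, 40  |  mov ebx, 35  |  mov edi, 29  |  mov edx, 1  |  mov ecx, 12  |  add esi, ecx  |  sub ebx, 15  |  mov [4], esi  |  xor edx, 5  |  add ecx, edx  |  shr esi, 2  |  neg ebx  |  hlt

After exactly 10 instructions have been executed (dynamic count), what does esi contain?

52

after mov esi, 40: esi=40
after mov ebx, 35: ebx=35
after mov edi, 29: edi=29
after mov edx, 1: edx=1
after mov ecx, 12: ecx=12
after add esi, ecx: esi=40+12=52
after sub ebx, 15: ebx=35-15=20
mov [4], esi → M[4]=52
after xor edx, 5: edx=1^5=4
after add ecx, edx: ecx=12+4=16
After step 10: esi = 52.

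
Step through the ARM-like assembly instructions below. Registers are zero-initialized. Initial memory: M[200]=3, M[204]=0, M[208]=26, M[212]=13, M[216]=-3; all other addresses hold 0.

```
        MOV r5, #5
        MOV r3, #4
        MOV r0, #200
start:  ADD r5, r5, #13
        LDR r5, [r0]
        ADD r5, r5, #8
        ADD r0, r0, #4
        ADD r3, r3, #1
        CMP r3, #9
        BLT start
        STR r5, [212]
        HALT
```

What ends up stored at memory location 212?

MOV r5, #5 → r5=5
MOV r3, #4 → r3=4
MOV r0, #200 → r0=200
ADD r5, r5, #13 → r5=5+13=18
LDR r5, [r0] → r5=M[200]=3
ADD r5, r5, #8 → r5=3+8=11
ADD r0, r0, #4 → r0=200+4=204
ADD r3, r3, #1 → r3=4+1=5
CMP r3, #9  (cmp 5,9)
BLT start: taken
ADD r5, r5, #13 → r5=11+13=24
LDR r5, [r0] → r5=M[204]=0
ADD r5, r5, #8 → r5=0+8=8
ADD r0, r0, #4 → r0=204+4=208
ADD r3, r3, #1 → r3=5+1=6
CMP r3, #9  (cmp 6,9)
BLT start: taken
ADD r5, r5, #13 → r5=8+13=21
LDR r5, [r0] → r5=M[208]=26
ADD r5, r5, #8 → r5=26+8=34
ADD r0, r0, #4 → r0=208+4=212
ADD r3, r3, #1 → r3=6+1=7
CMP r3, #9  (cmp 7,9)
BLT start: taken
ADD r5, r5, #13 → r5=34+13=47
LDR r5, [r0] → r5=M[212]=13
ADD r5, r5, #8 → r5=13+8=21
ADD r0, r0, #4 → r0=212+4=216
ADD r3, r3, #1 → r3=7+1=8
CMP r3, #9  (cmp 8,9)
BLT start: taken
ADD r5, r5, #13 → r5=21+13=34
LDR r5, [r0] → r5=M[216]=-3
ADD r5, r5, #8 → r5=(-3)+8=5
ADD r0, r0, #4 → r0=216+4=220
ADD r3, r3, #1 → r3=8+1=9
CMP r3, #9  (cmp 9,9)
BLT start: not taken
STR r5, [212] → M[212]=5
halt.

5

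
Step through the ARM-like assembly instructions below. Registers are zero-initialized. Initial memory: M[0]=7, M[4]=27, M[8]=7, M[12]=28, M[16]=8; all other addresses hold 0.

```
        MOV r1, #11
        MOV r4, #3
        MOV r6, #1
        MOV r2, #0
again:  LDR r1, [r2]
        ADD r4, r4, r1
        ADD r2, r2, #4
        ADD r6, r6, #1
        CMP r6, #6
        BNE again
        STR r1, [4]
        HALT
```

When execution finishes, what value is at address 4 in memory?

after MOV r1, #11: r1=11
after MOV r4, #3: r4=3
after MOV r6, #1: r6=1
after MOV r2, #0: r2=0
after LDR r1, [r2]: r1=M[0]=7
after ADD r4, r4, r1: r4=3+7=10
after ADD r2, r2, #4: r2=0+4=4
after ADD r6, r6, #1: r6=1+1=2
CMP r6, #6  (cmp 2,6)
BNE again: taken
after LDR r1, [r2]: r1=M[4]=27
after ADD r4, r4, r1: r4=10+27=37
after ADD r2, r2, #4: r2=4+4=8
after ADD r6, r6, #1: r6=2+1=3
CMP r6, #6  (cmp 3,6)
BNE again: taken
after LDR r1, [r2]: r1=M[8]=7
after ADD r4, r4, r1: r4=37+7=44
after ADD r2, r2, #4: r2=8+4=12
after ADD r6, r6, #1: r6=3+1=4
CMP r6, #6  (cmp 4,6)
BNE again: taken
after LDR r1, [r2]: r1=M[12]=28
after ADD r4, r4, r1: r4=44+28=72
after ADD r2, r2, #4: r2=12+4=16
after ADD r6, r6, #1: r6=4+1=5
CMP r6, #6  (cmp 5,6)
BNE again: taken
after LDR r1, [r2]: r1=M[16]=8
after ADD r4, r4, r1: r4=72+8=80
after ADD r2, r2, #4: r2=16+4=20
after ADD r6, r6, #1: r6=5+1=6
CMP r6, #6  (cmp 6,6)
BNE again: not taken
STR r1, [4] → M[4]=8
halt.

8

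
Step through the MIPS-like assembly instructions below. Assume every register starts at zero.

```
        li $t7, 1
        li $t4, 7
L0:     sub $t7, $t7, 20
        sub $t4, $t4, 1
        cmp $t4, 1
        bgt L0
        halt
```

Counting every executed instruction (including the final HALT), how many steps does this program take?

li $t7, 1 → $t7=1
li $t4, 7 → $t4=7
sub $t7, $t7, 20 → $t7=1-20=-19
sub $t4, $t4, 1 → $t4=7-1=6
cmp $t4, 1  (cmp 6,1)
bgt L0: taken
sub $t7, $t7, 20 → $t7=(-19)-20=-39
sub $t4, $t4, 1 → $t4=6-1=5
cmp $t4, 1  (cmp 5,1)
bgt L0: taken
sub $t7, $t7, 20 → $t7=(-39)-20=-59
sub $t4, $t4, 1 → $t4=5-1=4
cmp $t4, 1  (cmp 4,1)
bgt L0: taken
sub $t7, $t7, 20 → $t7=(-59)-20=-79
sub $t4, $t4, 1 → $t4=4-1=3
cmp $t4, 1  (cmp 3,1)
bgt L0: taken
sub $t7, $t7, 20 → $t7=(-79)-20=-99
sub $t4, $t4, 1 → $t4=3-1=2
cmp $t4, 1  (cmp 2,1)
bgt L0: taken
sub $t7, $t7, 20 → $t7=(-99)-20=-119
sub $t4, $t4, 1 → $t4=2-1=1
cmp $t4, 1  (cmp 1,1)
bgt L0: not taken
halt.
Total executed instructions: 27.

27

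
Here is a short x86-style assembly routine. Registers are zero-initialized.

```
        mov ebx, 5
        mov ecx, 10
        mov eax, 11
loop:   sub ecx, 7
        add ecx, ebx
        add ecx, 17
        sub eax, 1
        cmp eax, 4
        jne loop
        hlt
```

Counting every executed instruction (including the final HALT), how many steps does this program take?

mov ebx, 5 → ebx=5
mov ecx, 10 → ecx=10
mov eax, 11 → eax=11
sub ecx, 7 → ecx=10-7=3
add ecx, ebx → ecx=3+5=8
add ecx, 17 → ecx=8+17=25
sub eax, 1 → eax=11-1=10
cmp eax, 4  (cmp 10,4)
jne loop: taken
sub ecx, 7 → ecx=25-7=18
add ecx, ebx → ecx=18+5=23
add ecx, 17 → ecx=23+17=40
sub eax, 1 → eax=10-1=9
cmp eax, 4  (cmp 9,4)
jne loop: taken
sub ecx, 7 → ecx=40-7=33
add ecx, ebx → ecx=33+5=38
add ecx, 17 → ecx=38+17=55
sub eax, 1 → eax=9-1=8
cmp eax, 4  (cmp 8,4)
jne loop: taken
sub ecx, 7 → ecx=55-7=48
add ecx, ebx → ecx=48+5=53
add ecx, 17 → ecx=53+17=70
sub eax, 1 → eax=8-1=7
cmp eax, 4  (cmp 7,4)
jne loop: taken
sub ecx, 7 → ecx=70-7=63
add ecx, ebx → ecx=63+5=68
add ecx, 17 → ecx=68+17=85
sub eax, 1 → eax=7-1=6
cmp eax, 4  (cmp 6,4)
jne loop: taken
sub ecx, 7 → ecx=85-7=78
add ecx, ebx → ecx=78+5=83
add ecx, 17 → ecx=83+17=100
sub eax, 1 → eax=6-1=5
cmp eax, 4  (cmp 5,4)
jne loop: taken
sub ecx, 7 → ecx=100-7=93
add ecx, ebx → ecx=93+5=98
add ecx, 17 → ecx=98+17=115
sub eax, 1 → eax=5-1=4
cmp eax, 4  (cmp 4,4)
jne loop: not taken
halt.
Total executed instructions: 46.

46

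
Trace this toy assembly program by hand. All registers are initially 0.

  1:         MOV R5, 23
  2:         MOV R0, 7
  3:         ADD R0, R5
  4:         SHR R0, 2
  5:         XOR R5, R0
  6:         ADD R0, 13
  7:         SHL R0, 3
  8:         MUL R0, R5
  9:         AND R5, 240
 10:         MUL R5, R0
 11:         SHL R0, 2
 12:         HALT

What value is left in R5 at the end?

after MOV R5, 23: R5=23
after MOV R0, 7: R0=7
after ADD R0, R5: R0=7+23=30
after SHR R0, 2: R0=30>>2=7
after XOR R5, R0: R5=23^7=16
after ADD R0, 13: R0=7+13=20
after SHL R0, 3: R0=20<<3=160
after MUL R0, R5: R0=160*16=2560
after AND R5, 240: R5=16&240=16
after MUL R5, R0: R5=16*2560=40960
after SHL R0, 2: R0=2560<<2=10240
halt.

40960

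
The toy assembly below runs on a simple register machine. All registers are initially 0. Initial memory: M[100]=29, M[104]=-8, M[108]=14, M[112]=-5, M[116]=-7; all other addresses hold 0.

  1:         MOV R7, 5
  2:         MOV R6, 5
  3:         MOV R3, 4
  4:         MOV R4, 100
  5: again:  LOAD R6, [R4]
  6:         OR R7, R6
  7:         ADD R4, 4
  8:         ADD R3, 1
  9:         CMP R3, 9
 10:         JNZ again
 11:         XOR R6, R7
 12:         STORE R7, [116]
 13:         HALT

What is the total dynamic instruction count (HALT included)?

37

R7=5
R6=5
R3=4
R4=100
R6=M[100]=29
R7=5|29=29
R4=100+4=104
R3=4+1=5
CMP R3, 9  (cmp 5,9)
JNZ again: taken
R6=M[104]=-8
R7=29|(-8)=-3
R4=104+4=108
R3=5+1=6
CMP R3, 9  (cmp 6,9)
JNZ again: taken
R6=M[108]=14
R7=(-3)|14=-1
R4=108+4=112
R3=6+1=7
CMP R3, 9  (cmp 7,9)
JNZ again: taken
R6=M[112]=-5
R7=(-1)|(-5)=-1
R4=112+4=116
R3=7+1=8
CMP R3, 9  (cmp 8,9)
JNZ again: taken
R6=M[116]=-7
R7=(-1)|(-7)=-1
R4=116+4=120
R3=8+1=9
CMP R3, 9  (cmp 9,9)
JNZ again: not taken
R6=(-7)^(-1)=6
STORE R7, [116] → M[116]=-1
halt.
Total executed instructions: 37.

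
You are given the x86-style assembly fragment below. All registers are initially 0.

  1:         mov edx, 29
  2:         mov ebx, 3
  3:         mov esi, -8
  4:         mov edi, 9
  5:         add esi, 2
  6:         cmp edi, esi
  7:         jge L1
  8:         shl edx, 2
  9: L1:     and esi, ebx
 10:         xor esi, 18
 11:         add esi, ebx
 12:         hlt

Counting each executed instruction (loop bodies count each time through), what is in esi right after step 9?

16

mov edx, 29 → edx=29
mov ebx, 3 → ebx=3
mov esi, -8 → esi=-8
mov edi, 9 → edi=9
add esi, 2 → esi=(-8)+2=-6
cmp edi, esi  (cmp 9,-6)
jge L1: taken
and esi, ebx → esi=(-6)&3=2
xor esi, 18 → esi=2^18=16
After step 9: esi = 16.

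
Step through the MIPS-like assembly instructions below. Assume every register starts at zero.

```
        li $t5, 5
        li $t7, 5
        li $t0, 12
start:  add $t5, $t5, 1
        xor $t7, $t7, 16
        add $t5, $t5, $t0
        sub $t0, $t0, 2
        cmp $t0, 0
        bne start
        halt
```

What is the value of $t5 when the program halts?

53

li $t5, 5 → $t5=5
li $t7, 5 → $t7=5
li $t0, 12 → $t0=12
add $t5, $t5, 1 → $t5=5+1=6
xor $t7, $t7, 16 → $t7=5^16=21
add $t5, $t5, $t0 → $t5=6+12=18
sub $t0, $t0, 2 → $t0=12-2=10
cmp $t0, 0  (cmp 10,0)
bne start: taken
add $t5, $t5, 1 → $t5=18+1=19
xor $t7, $t7, 16 → $t7=21^16=5
add $t5, $t5, $t0 → $t5=19+10=29
sub $t0, $t0, 2 → $t0=10-2=8
cmp $t0, 0  (cmp 8,0)
bne start: taken
add $t5, $t5, 1 → $t5=29+1=30
xor $t7, $t7, 16 → $t7=5^16=21
add $t5, $t5, $t0 → $t5=30+8=38
sub $t0, $t0, 2 → $t0=8-2=6
cmp $t0, 0  (cmp 6,0)
bne start: taken
add $t5, $t5, 1 → $t5=38+1=39
xor $t7, $t7, 16 → $t7=21^16=5
add $t5, $t5, $t0 → $t5=39+6=45
sub $t0, $t0, 2 → $t0=6-2=4
cmp $t0, 0  (cmp 4,0)
bne start: taken
add $t5, $t5, 1 → $t5=45+1=46
xor $t7, $t7, 16 → $t7=5^16=21
add $t5, $t5, $t0 → $t5=46+4=50
sub $t0, $t0, 2 → $t0=4-2=2
cmp $t0, 0  (cmp 2,0)
bne start: taken
add $t5, $t5, 1 → $t5=50+1=51
xor $t7, $t7, 16 → $t7=21^16=5
add $t5, $t5, $t0 → $t5=51+2=53
sub $t0, $t0, 2 → $t0=2-2=0
cmp $t0, 0  (cmp 0,0)
bne start: not taken
halt.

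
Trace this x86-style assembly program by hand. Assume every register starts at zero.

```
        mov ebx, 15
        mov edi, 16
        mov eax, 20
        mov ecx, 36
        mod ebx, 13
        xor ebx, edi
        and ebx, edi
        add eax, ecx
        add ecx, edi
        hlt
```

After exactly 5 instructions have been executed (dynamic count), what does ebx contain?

2

ebx=15
edi=16
eax=20
ecx=36
ebx=15%13=2
After step 5: ebx = 2.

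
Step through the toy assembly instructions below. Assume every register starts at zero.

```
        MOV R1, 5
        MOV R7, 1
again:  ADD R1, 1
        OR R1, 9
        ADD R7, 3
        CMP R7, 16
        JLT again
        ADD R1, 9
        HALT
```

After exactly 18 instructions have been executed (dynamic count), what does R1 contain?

28

after MOV R1, 5: R1=5
after MOV R7, 1: R7=1
after ADD R1, 1: R1=5+1=6
after OR R1, 9: R1=6|9=15
after ADD R7, 3: R7=1+3=4
CMP R7, 16  (cmp 4,16)
JLT again: taken
after ADD R1, 1: R1=15+1=16
after OR R1, 9: R1=16|9=25
after ADD R7, 3: R7=4+3=7
CMP R7, 16  (cmp 7,16)
JLT again: taken
after ADD R1, 1: R1=25+1=26
after OR R1, 9: R1=26|9=27
after ADD R7, 3: R7=7+3=10
CMP R7, 16  (cmp 10,16)
JLT again: taken
after ADD R1, 1: R1=27+1=28
After step 18: R1 = 28.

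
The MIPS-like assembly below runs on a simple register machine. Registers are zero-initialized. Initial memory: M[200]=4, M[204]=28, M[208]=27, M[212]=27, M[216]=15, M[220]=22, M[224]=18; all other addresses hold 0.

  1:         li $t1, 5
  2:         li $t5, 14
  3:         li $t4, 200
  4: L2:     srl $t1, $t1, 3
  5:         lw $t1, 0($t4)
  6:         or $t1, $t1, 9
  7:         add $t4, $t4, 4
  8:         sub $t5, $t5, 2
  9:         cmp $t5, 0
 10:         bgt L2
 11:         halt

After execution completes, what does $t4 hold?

li $t1, 5 → $t1=5
li $t5, 14 → $t5=14
li $t4, 200 → $t4=200
srl $t1, $t1, 3 → $t1=5>>3=0
lw $t1, 0($t4) → $t1=M[200]=4
or $t1, $t1, 9 → $t1=4|9=13
add $t4, $t4, 4 → $t4=200+4=204
sub $t5, $t5, 2 → $t5=14-2=12
cmp $t5, 0  (cmp 12,0)
bgt L2: taken
srl $t1, $t1, 3 → $t1=13>>3=1
lw $t1, 0($t4) → $t1=M[204]=28
or $t1, $t1, 9 → $t1=28|9=29
add $t4, $t4, 4 → $t4=204+4=208
sub $t5, $t5, 2 → $t5=12-2=10
cmp $t5, 0  (cmp 10,0)
bgt L2: taken
srl $t1, $t1, 3 → $t1=29>>3=3
lw $t1, 0($t4) → $t1=M[208]=27
or $t1, $t1, 9 → $t1=27|9=27
add $t4, $t4, 4 → $t4=208+4=212
sub $t5, $t5, 2 → $t5=10-2=8
cmp $t5, 0  (cmp 8,0)
bgt L2: taken
srl $t1, $t1, 3 → $t1=27>>3=3
lw $t1, 0($t4) → $t1=M[212]=27
or $t1, $t1, 9 → $t1=27|9=27
add $t4, $t4, 4 → $t4=212+4=216
sub $t5, $t5, 2 → $t5=8-2=6
cmp $t5, 0  (cmp 6,0)
bgt L2: taken
srl $t1, $t1, 3 → $t1=27>>3=3
lw $t1, 0($t4) → $t1=M[216]=15
or $t1, $t1, 9 → $t1=15|9=15
add $t4, $t4, 4 → $t4=216+4=220
sub $t5, $t5, 2 → $t5=6-2=4
cmp $t5, 0  (cmp 4,0)
bgt L2: taken
srl $t1, $t1, 3 → $t1=15>>3=1
lw $t1, 0($t4) → $t1=M[220]=22
or $t1, $t1, 9 → $t1=22|9=31
add $t4, $t4, 4 → $t4=220+4=224
sub $t5, $t5, 2 → $t5=4-2=2
cmp $t5, 0  (cmp 2,0)
bgt L2: taken
srl $t1, $t1, 3 → $t1=31>>3=3
lw $t1, 0($t4) → $t1=M[224]=18
or $t1, $t1, 9 → $t1=18|9=27
add $t4, $t4, 4 → $t4=224+4=228
sub $t5, $t5, 2 → $t5=2-2=0
cmp $t5, 0  (cmp 0,0)
bgt L2: not taken
halt.

228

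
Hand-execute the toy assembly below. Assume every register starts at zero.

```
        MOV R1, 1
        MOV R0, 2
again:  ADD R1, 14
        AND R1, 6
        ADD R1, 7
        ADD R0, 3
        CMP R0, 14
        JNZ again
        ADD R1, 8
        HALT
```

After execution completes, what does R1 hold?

17

after MOV R1, 1: R1=1
after MOV R0, 2: R0=2
after ADD R1, 14: R1=1+14=15
after AND R1, 6: R1=15&6=6
after ADD R1, 7: R1=6+7=13
after ADD R0, 3: R0=2+3=5
CMP R0, 14  (cmp 5,14)
JNZ again: taken
after ADD R1, 14: R1=13+14=27
after AND R1, 6: R1=27&6=2
after ADD R1, 7: R1=2+7=9
after ADD R0, 3: R0=5+3=8
CMP R0, 14  (cmp 8,14)
JNZ again: taken
after ADD R1, 14: R1=9+14=23
after AND R1, 6: R1=23&6=6
after ADD R1, 7: R1=6+7=13
after ADD R0, 3: R0=8+3=11
CMP R0, 14  (cmp 11,14)
JNZ again: taken
after ADD R1, 14: R1=13+14=27
after AND R1, 6: R1=27&6=2
after ADD R1, 7: R1=2+7=9
after ADD R0, 3: R0=11+3=14
CMP R0, 14  (cmp 14,14)
JNZ again: not taken
after ADD R1, 8: R1=9+8=17
halt.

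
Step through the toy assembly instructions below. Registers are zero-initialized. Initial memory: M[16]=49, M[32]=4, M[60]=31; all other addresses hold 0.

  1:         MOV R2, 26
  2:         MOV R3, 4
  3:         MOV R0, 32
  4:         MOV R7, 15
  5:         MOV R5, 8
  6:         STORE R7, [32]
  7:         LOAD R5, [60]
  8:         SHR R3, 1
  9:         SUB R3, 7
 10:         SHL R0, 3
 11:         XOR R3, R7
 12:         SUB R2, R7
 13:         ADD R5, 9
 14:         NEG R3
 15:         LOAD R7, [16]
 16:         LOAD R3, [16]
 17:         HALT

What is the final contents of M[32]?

MOV R2, 26 → R2=26
MOV R3, 4 → R3=4
MOV R0, 32 → R0=32
MOV R7, 15 → R7=15
MOV R5, 8 → R5=8
STORE R7, [32] → M[32]=15
LOAD R5, [60] → R5=M[60]=31
SHR R3, 1 → R3=4>>1=2
SUB R3, 7 → R3=2-7=-5
SHL R0, 3 → R0=32<<3=256
XOR R3, R7 → R3=(-5)^15=-12
SUB R2, R7 → R2=26-15=11
ADD R5, 9 → R5=31+9=40
NEG R3 → R3=-(-12)=12
LOAD R7, [16] → R7=M[16]=49
LOAD R3, [16] → R3=M[16]=49
halt.

15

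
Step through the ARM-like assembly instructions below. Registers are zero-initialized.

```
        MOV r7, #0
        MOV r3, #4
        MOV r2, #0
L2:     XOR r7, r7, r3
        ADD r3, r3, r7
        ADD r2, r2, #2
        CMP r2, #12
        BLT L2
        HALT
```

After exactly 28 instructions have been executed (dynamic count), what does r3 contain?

180

MOV r7, #0 → r7=0
MOV r3, #4 → r3=4
MOV r2, #0 → r2=0
XOR r7, r7, r3 → r7=0^4=4
ADD r3, r3, r7 → r3=4+4=8
ADD r2, r2, #2 → r2=0+2=2
CMP r2, #12  (cmp 2,12)
BLT L2: taken
XOR r7, r7, r3 → r7=4^8=12
ADD r3, r3, r7 → r3=8+12=20
ADD r2, r2, #2 → r2=2+2=4
CMP r2, #12  (cmp 4,12)
BLT L2: taken
XOR r7, r7, r3 → r7=12^20=24
ADD r3, r3, r7 → r3=20+24=44
ADD r2, r2, #2 → r2=4+2=6
CMP r2, #12  (cmp 6,12)
BLT L2: taken
XOR r7, r7, r3 → r7=24^44=52
ADD r3, r3, r7 → r3=44+52=96
ADD r2, r2, #2 → r2=6+2=8
CMP r2, #12  (cmp 8,12)
BLT L2: taken
XOR r7, r7, r3 → r7=52^96=84
ADD r3, r3, r7 → r3=96+84=180
ADD r2, r2, #2 → r2=8+2=10
CMP r2, #12  (cmp 10,12)
BLT L2: taken
After step 28: r3 = 180.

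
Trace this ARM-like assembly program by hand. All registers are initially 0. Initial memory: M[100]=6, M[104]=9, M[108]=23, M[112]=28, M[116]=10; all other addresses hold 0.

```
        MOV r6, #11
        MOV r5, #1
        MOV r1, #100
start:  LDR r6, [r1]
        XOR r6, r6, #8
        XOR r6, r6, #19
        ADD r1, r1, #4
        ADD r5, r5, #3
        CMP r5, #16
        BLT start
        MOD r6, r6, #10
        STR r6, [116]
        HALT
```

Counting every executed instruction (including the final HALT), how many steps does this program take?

41

after MOV r6, #11: r6=11
after MOV r5, #1: r5=1
after MOV r1, #100: r1=100
after LDR r6, [r1]: r6=M[100]=6
after XOR r6, r6, #8: r6=6^8=14
after XOR r6, r6, #19: r6=14^19=29
after ADD r1, r1, #4: r1=100+4=104
after ADD r5, r5, #3: r5=1+3=4
CMP r5, #16  (cmp 4,16)
BLT start: taken
after LDR r6, [r1]: r6=M[104]=9
after XOR r6, r6, #8: r6=9^8=1
after XOR r6, r6, #19: r6=1^19=18
after ADD r1, r1, #4: r1=104+4=108
after ADD r5, r5, #3: r5=4+3=7
CMP r5, #16  (cmp 7,16)
BLT start: taken
after LDR r6, [r1]: r6=M[108]=23
after XOR r6, r6, #8: r6=23^8=31
after XOR r6, r6, #19: r6=31^19=12
after ADD r1, r1, #4: r1=108+4=112
after ADD r5, r5, #3: r5=7+3=10
CMP r5, #16  (cmp 10,16)
BLT start: taken
after LDR r6, [r1]: r6=M[112]=28
after XOR r6, r6, #8: r6=28^8=20
after XOR r6, r6, #19: r6=20^19=7
after ADD r1, r1, #4: r1=112+4=116
after ADD r5, r5, #3: r5=10+3=13
CMP r5, #16  (cmp 13,16)
BLT start: taken
after LDR r6, [r1]: r6=M[116]=10
after XOR r6, r6, #8: r6=10^8=2
after XOR r6, r6, #19: r6=2^19=17
after ADD r1, r1, #4: r1=116+4=120
after ADD r5, r5, #3: r5=13+3=16
CMP r5, #16  (cmp 16,16)
BLT start: not taken
after MOD r6, r6, #10: r6=17%10=7
STR r6, [116] → M[116]=7
halt.
Total executed instructions: 41.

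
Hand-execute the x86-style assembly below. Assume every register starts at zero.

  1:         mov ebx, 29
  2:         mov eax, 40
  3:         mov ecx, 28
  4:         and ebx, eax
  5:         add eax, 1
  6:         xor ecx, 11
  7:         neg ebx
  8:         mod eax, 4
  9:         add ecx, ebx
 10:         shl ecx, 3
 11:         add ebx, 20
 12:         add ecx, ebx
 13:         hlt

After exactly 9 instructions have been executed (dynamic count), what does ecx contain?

ebx=29
eax=40
ecx=28
ebx=29&40=8
eax=40+1=41
ecx=28^11=23
ebx=-(8)=-8
eax=41%4=1
ecx=23+(-8)=15
After step 9: ecx = 15.

15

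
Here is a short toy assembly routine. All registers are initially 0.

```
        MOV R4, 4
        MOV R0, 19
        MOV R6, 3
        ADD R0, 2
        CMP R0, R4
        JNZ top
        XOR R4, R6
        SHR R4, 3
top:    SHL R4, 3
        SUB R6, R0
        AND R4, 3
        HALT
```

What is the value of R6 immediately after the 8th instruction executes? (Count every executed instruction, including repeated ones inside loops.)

-18

after MOV R4, 4: R4=4
after MOV R0, 19: R0=19
after MOV R6, 3: R6=3
after ADD R0, 2: R0=19+2=21
CMP R0, R4  (cmp 21,4)
JNZ top: taken
after SHL R4, 3: R4=4<<3=32
after SUB R6, R0: R6=3-21=-18
After step 8: R6 = -18.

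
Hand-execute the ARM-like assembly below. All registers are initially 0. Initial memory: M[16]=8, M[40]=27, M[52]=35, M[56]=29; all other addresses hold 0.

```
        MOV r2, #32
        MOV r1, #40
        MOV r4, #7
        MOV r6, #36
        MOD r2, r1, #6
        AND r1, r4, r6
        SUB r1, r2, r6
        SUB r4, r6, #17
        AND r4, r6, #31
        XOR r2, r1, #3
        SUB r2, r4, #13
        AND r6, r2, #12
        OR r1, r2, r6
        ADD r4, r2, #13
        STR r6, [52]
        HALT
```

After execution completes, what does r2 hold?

-9

MOV r2, #32 → r2=32
MOV r1, #40 → r1=40
MOV r4, #7 → r4=7
MOV r6, #36 → r6=36
MOD r2, r1, #6 → r2=40%6=4
AND r1, r4, r6 → r1=7&36=4
SUB r1, r2, r6 → r1=4-36=-32
SUB r4, r6, #17 → r4=36-17=19
AND r4, r6, #31 → r4=36&31=4
XOR r2, r1, #3 → r2=(-32)^3=-29
SUB r2, r4, #13 → r2=4-13=-9
AND r6, r2, #12 → r6=(-9)&12=4
OR r1, r2, r6 → r1=(-9)|4=-9
ADD r4, r2, #13 → r4=(-9)+13=4
STR r6, [52] → M[52]=4
halt.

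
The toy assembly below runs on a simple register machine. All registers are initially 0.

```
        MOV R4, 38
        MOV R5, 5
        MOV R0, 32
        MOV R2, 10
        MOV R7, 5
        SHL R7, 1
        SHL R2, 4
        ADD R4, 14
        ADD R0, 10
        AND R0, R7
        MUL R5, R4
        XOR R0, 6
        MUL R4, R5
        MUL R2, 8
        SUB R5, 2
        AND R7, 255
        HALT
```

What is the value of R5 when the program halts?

after MOV R4, 38: R4=38
after MOV R5, 5: R5=5
after MOV R0, 32: R0=32
after MOV R2, 10: R2=10
after MOV R7, 5: R7=5
after SHL R7, 1: R7=5<<1=10
after SHL R2, 4: R2=10<<4=160
after ADD R4, 14: R4=38+14=52
after ADD R0, 10: R0=32+10=42
after AND R0, R7: R0=42&10=10
after MUL R5, R4: R5=5*52=260
after XOR R0, 6: R0=10^6=12
after MUL R4, R5: R4=52*260=13520
after MUL R2, 8: R2=160*8=1280
after SUB R5, 2: R5=260-2=258
after AND R7, 255: R7=10&255=10
halt.

258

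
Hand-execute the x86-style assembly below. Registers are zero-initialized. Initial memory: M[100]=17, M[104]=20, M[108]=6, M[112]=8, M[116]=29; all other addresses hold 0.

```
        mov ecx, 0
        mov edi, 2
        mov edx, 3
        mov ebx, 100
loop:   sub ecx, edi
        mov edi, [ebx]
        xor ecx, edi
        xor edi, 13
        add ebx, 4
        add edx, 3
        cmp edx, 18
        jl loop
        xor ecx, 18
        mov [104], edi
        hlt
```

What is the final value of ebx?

120

ecx=0
edi=2
edx=3
ebx=100
ecx=0-2=-2
edi=M[100]=17
ecx=(-2)^17=-17
edi=17^13=28
ebx=100+4=104
edx=3+3=6
cmp edx, 18  (cmp 6,18)
jl loop: taken
ecx=(-17)-28=-45
edi=M[104]=20
ecx=(-45)^20=-57
edi=20^13=25
ebx=104+4=108
edx=6+3=9
cmp edx, 18  (cmp 9,18)
jl loop: taken
ecx=(-57)-25=-82
edi=M[108]=6
ecx=(-82)^6=-88
edi=6^13=11
ebx=108+4=112
edx=9+3=12
cmp edx, 18  (cmp 12,18)
jl loop: taken
ecx=(-88)-11=-99
edi=M[112]=8
ecx=(-99)^8=-107
edi=8^13=5
ebx=112+4=116
edx=12+3=15
cmp edx, 18  (cmp 15,18)
jl loop: taken
ecx=(-107)-5=-112
edi=M[116]=29
ecx=(-112)^29=-115
edi=29^13=16
ebx=116+4=120
edx=15+3=18
cmp edx, 18  (cmp 18,18)
jl loop: not taken
ecx=(-115)^18=-97
mov [104], edi → M[104]=16
halt.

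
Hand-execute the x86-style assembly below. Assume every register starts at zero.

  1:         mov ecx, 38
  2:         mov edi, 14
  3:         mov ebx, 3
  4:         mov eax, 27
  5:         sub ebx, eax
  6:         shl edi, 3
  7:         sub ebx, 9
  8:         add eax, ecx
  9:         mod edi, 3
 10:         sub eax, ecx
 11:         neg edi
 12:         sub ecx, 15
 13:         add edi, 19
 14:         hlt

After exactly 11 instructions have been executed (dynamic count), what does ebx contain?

after mov ecx, 38: ecx=38
after mov edi, 14: edi=14
after mov ebx, 3: ebx=3
after mov eax, 27: eax=27
after sub ebx, eax: ebx=3-27=-24
after shl edi, 3: edi=14<<3=112
after sub ebx, 9: ebx=(-24)-9=-33
after add eax, ecx: eax=27+38=65
after mod edi, 3: edi=112%3=1
after sub eax, ecx: eax=65-38=27
after neg edi: edi=-(1)=-1
After step 11: ebx = -33.

-33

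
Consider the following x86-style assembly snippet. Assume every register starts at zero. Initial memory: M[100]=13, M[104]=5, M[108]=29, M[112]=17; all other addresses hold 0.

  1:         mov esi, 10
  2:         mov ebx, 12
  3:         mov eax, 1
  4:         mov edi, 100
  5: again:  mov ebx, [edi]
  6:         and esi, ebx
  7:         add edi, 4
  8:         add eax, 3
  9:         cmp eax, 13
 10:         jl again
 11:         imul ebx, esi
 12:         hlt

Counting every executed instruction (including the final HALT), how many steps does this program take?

esi=10
ebx=12
eax=1
edi=100
ebx=M[100]=13
esi=10&13=8
edi=100+4=104
eax=1+3=4
cmp eax, 13  (cmp 4,13)
jl again: taken
ebx=M[104]=5
esi=8&5=0
edi=104+4=108
eax=4+3=7
cmp eax, 13  (cmp 7,13)
jl again: taken
ebx=M[108]=29
esi=0&29=0
edi=108+4=112
eax=7+3=10
cmp eax, 13  (cmp 10,13)
jl again: taken
ebx=M[112]=17
esi=0&17=0
edi=112+4=116
eax=10+3=13
cmp eax, 13  (cmp 13,13)
jl again: not taken
ebx=17*0=0
halt.
Total executed instructions: 30.

30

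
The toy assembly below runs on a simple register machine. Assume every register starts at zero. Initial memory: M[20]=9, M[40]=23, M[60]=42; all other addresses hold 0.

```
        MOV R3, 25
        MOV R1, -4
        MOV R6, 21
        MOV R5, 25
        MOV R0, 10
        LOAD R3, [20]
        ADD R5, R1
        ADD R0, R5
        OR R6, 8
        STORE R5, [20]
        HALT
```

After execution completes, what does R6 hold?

29

after MOV R3, 25: R3=25
after MOV R1, -4: R1=-4
after MOV R6, 21: R6=21
after MOV R5, 25: R5=25
after MOV R0, 10: R0=10
after LOAD R3, [20]: R3=M[20]=9
after ADD R5, R1: R5=25+(-4)=21
after ADD R0, R5: R0=10+21=31
after OR R6, 8: R6=21|8=29
STORE R5, [20] → M[20]=21
halt.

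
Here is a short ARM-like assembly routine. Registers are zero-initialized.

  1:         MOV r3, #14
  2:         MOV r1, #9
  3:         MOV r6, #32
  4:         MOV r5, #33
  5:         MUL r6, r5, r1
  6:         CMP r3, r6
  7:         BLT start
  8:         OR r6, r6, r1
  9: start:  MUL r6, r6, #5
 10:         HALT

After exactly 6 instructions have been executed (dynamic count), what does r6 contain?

after MOV r3, #14: r3=14
after MOV r1, #9: r1=9
after MOV r6, #32: r6=32
after MOV r5, #33: r5=33
after MUL r6, r5, r1: r6=33*9=297
CMP r3, r6  (cmp 14,297)
After step 6: r6 = 297.

297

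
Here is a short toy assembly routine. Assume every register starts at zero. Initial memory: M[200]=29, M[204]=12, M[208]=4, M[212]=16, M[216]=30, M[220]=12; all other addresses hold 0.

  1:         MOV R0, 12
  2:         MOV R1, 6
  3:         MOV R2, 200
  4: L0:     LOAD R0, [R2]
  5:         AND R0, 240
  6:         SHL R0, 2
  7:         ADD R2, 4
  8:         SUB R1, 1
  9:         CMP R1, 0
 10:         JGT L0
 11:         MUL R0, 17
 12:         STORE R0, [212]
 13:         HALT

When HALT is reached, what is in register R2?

224

after MOV R0, 12: R0=12
after MOV R1, 6: R1=6
after MOV R2, 200: R2=200
after LOAD R0, [R2]: R0=M[200]=29
after AND R0, 240: R0=29&240=16
after SHL R0, 2: R0=16<<2=64
after ADD R2, 4: R2=200+4=204
after SUB R1, 1: R1=6-1=5
CMP R1, 0  (cmp 5,0)
JGT L0: taken
after LOAD R0, [R2]: R0=M[204]=12
after AND R0, 240: R0=12&240=0
after SHL R0, 2: R0=0<<2=0
after ADD R2, 4: R2=204+4=208
after SUB R1, 1: R1=5-1=4
CMP R1, 0  (cmp 4,0)
JGT L0: taken
after LOAD R0, [R2]: R0=M[208]=4
after AND R0, 240: R0=4&240=0
after SHL R0, 2: R0=0<<2=0
after ADD R2, 4: R2=208+4=212
after SUB R1, 1: R1=4-1=3
CMP R1, 0  (cmp 3,0)
JGT L0: taken
after LOAD R0, [R2]: R0=M[212]=16
after AND R0, 240: R0=16&240=16
after SHL R0, 2: R0=16<<2=64
after ADD R2, 4: R2=212+4=216
after SUB R1, 1: R1=3-1=2
CMP R1, 0  (cmp 2,0)
JGT L0: taken
after LOAD R0, [R2]: R0=M[216]=30
after AND R0, 240: R0=30&240=16
after SHL R0, 2: R0=16<<2=64
after ADD R2, 4: R2=216+4=220
after SUB R1, 1: R1=2-1=1
CMP R1, 0  (cmp 1,0)
JGT L0: taken
after LOAD R0, [R2]: R0=M[220]=12
after AND R0, 240: R0=12&240=0
after SHL R0, 2: R0=0<<2=0
after ADD R2, 4: R2=220+4=224
after SUB R1, 1: R1=1-1=0
CMP R1, 0  (cmp 0,0)
JGT L0: not taken
after MUL R0, 17: R0=0*17=0
STORE R0, [212] → M[212]=0
halt.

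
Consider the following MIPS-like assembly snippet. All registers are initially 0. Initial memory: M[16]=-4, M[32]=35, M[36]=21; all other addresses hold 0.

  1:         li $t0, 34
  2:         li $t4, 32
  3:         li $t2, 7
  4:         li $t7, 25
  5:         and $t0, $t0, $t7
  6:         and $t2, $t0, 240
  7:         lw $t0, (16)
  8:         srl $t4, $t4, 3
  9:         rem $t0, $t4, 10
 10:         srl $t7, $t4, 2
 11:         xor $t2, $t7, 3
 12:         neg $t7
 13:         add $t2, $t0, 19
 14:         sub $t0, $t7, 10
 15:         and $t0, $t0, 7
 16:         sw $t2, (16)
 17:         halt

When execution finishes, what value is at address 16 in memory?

$t0=34
$t4=32
$t2=7
$t7=25
$t0=34&25=0
$t2=0&240=0
$t0=M[16]=-4
$t4=32>>3=4
$t0=4%10=4
$t7=4>>2=1
$t2=1^3=2
$t7=-(1)=-1
$t2=4+19=23
$t0=(-1)-10=-11
$t0=(-11)&7=5
sw $t2, (16) → M[16]=23
halt.

23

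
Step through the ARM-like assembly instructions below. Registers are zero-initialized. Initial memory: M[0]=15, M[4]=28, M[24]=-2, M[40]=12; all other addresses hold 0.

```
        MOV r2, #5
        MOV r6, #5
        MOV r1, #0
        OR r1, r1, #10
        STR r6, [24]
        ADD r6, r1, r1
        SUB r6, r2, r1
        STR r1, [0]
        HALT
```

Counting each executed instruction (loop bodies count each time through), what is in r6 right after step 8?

-5

r2=5
r6=5
r1=0
r1=0|10=10
STR r6, [24] → M[24]=5
r6=10+10=20
r6=5-10=-5
STR r1, [0] → M[0]=10
After step 8: r6 = -5.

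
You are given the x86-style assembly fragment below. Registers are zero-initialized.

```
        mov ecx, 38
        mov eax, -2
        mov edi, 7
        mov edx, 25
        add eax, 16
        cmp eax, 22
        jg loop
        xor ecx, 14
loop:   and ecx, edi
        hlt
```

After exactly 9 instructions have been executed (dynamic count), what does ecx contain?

0

ecx=38
eax=-2
edi=7
edx=25
eax=(-2)+16=14
cmp eax, 22  (cmp 14,22)
jg loop: not taken
ecx=38^14=40
ecx=40&7=0
After step 9: ecx = 0.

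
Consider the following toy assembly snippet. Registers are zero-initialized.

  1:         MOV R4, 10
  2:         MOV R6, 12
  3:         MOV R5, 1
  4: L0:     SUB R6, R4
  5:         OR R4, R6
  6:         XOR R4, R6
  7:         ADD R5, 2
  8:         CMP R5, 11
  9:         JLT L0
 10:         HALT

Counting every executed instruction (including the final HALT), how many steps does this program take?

R4=10
R6=12
R5=1
R6=12-10=2
R4=10|2=10
R4=10^2=8
R5=1+2=3
CMP R5, 11  (cmp 3,11)
JLT L0: taken
R6=2-8=-6
R4=8|(-6)=-6
R4=(-6)^(-6)=0
R5=3+2=5
CMP R5, 11  (cmp 5,11)
JLT L0: taken
R6=(-6)-0=-6
R4=0|(-6)=-6
R4=(-6)^(-6)=0
R5=5+2=7
CMP R5, 11  (cmp 7,11)
JLT L0: taken
R6=(-6)-0=-6
R4=0|(-6)=-6
R4=(-6)^(-6)=0
R5=7+2=9
CMP R5, 11  (cmp 9,11)
JLT L0: taken
R6=(-6)-0=-6
R4=0|(-6)=-6
R4=(-6)^(-6)=0
R5=9+2=11
CMP R5, 11  (cmp 11,11)
JLT L0: not taken
halt.
Total executed instructions: 34.

34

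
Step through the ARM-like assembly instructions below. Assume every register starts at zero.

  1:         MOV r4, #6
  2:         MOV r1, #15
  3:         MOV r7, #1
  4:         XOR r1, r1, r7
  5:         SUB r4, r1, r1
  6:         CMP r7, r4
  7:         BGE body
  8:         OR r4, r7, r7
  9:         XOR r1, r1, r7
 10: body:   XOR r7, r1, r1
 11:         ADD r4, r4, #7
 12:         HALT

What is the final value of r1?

14

r4=6
r1=15
r7=1
r1=15^1=14
r4=14-14=0
CMP r7, r4  (cmp 1,0)
BGE body: taken
r7=14^14=0
r4=0+7=7
halt.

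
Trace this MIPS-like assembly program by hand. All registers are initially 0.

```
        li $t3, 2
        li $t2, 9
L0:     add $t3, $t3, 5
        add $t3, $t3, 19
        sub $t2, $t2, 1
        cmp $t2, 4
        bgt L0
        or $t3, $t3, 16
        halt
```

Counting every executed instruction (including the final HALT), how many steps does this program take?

$t3=2
$t2=9
$t3=2+5=7
$t3=7+19=26
$t2=9-1=8
cmp $t2, 4  (cmp 8,4)
bgt L0: taken
$t3=26+5=31
$t3=31+19=50
$t2=8-1=7
cmp $t2, 4  (cmp 7,4)
bgt L0: taken
$t3=50+5=55
$t3=55+19=74
$t2=7-1=6
cmp $t2, 4  (cmp 6,4)
bgt L0: taken
$t3=74+5=79
$t3=79+19=98
$t2=6-1=5
cmp $t2, 4  (cmp 5,4)
bgt L0: taken
$t3=98+5=103
$t3=103+19=122
$t2=5-1=4
cmp $t2, 4  (cmp 4,4)
bgt L0: not taken
$t3=122|16=122
halt.
Total executed instructions: 29.

29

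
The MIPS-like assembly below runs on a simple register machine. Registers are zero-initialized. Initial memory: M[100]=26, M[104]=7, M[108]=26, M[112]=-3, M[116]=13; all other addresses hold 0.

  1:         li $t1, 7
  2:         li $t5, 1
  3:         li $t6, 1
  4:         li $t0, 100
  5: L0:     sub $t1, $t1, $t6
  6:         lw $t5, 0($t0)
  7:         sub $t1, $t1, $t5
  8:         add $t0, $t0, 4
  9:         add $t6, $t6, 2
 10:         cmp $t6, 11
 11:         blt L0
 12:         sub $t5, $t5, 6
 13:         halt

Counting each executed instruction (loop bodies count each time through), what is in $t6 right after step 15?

3

$t1=7
$t5=1
$t6=1
$t0=100
$t1=7-1=6
$t5=M[100]=26
$t1=6-26=-20
$t0=100+4=104
$t6=1+2=3
cmp $t6, 11  (cmp 3,11)
blt L0: taken
$t1=(-20)-3=-23
$t5=M[104]=7
$t1=(-23)-7=-30
$t0=104+4=108
After step 15: $t6 = 3.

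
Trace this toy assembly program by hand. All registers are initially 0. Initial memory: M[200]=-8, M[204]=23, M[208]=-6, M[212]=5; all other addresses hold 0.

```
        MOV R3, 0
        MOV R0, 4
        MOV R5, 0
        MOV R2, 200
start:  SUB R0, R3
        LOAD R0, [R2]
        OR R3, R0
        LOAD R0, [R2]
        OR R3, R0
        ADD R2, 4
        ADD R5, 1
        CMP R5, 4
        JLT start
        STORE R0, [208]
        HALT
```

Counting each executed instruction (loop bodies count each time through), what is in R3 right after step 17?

-1

R3=0
R0=4
R5=0
R2=200
R0=4-0=4
R0=M[200]=-8
R3=0|(-8)=-8
R0=M[200]=-8
R3=(-8)|(-8)=-8
R2=200+4=204
R5=0+1=1
CMP R5, 4  (cmp 1,4)
JLT start: taken
R0=(-8)-(-8)=0
R0=M[204]=23
R3=(-8)|23=-1
R0=M[204]=23
After step 17: R3 = -1.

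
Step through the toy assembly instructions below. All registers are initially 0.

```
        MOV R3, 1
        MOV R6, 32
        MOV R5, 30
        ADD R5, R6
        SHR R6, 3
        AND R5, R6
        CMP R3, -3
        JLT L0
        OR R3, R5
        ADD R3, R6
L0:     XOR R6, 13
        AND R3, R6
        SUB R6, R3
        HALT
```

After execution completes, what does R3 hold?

MOV R3, 1 → R3=1
MOV R6, 32 → R6=32
MOV R5, 30 → R5=30
ADD R5, R6 → R5=30+32=62
SHR R6, 3 → R6=32>>3=4
AND R5, R6 → R5=62&4=4
CMP R3, -3  (cmp 1,-3)
JLT L0: not taken
OR R3, R5 → R3=1|4=5
ADD R3, R6 → R3=5+4=9
XOR R6, 13 → R6=4^13=9
AND R3, R6 → R3=9&9=9
SUB R6, R3 → R6=9-9=0
halt.

9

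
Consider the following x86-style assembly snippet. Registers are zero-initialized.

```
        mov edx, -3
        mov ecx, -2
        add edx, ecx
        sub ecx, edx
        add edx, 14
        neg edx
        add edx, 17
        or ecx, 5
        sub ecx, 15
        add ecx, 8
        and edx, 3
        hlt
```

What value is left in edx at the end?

mov edx, -3 → edx=-3
mov ecx, -2 → ecx=-2
add edx, ecx → edx=(-3)+(-2)=-5
sub ecx, edx → ecx=(-2)-(-5)=3
add edx, 14 → edx=(-5)+14=9
neg edx → edx=-(9)=-9
add edx, 17 → edx=(-9)+17=8
or ecx, 5 → ecx=3|5=7
sub ecx, 15 → ecx=7-15=-8
add ecx, 8 → ecx=(-8)+8=0
and edx, 3 → edx=8&3=0
halt.

0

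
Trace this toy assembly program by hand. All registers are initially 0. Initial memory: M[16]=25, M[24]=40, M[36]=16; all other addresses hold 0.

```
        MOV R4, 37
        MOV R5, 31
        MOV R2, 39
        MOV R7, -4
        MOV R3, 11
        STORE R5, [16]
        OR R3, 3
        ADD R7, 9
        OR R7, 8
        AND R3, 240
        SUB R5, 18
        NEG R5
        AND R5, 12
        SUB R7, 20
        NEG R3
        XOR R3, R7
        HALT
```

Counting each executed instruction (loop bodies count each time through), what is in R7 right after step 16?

R4=37
R5=31
R2=39
R7=-4
R3=11
STORE R5, [16] → M[16]=31
R3=11|3=11
R7=(-4)+9=5
R7=5|8=13
R3=11&240=0
R5=31-18=13
R5=-(13)=-13
R5=(-13)&12=0
R7=13-20=-7
R3=-(0)=0
R3=0^(-7)=-7
After step 16: R7 = -7.

-7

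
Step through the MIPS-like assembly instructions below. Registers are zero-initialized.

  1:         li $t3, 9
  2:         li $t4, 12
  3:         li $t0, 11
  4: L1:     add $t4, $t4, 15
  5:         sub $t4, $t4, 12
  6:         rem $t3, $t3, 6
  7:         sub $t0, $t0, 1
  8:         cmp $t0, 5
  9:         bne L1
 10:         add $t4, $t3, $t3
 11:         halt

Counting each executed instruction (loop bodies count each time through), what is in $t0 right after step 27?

li $t3, 9 → $t3=9
li $t4, 12 → $t4=12
li $t0, 11 → $t0=11
add $t4, $t4, 15 → $t4=12+15=27
sub $t4, $t4, 12 → $t4=27-12=15
rem $t3, $t3, 6 → $t3=9%6=3
sub $t0, $t0, 1 → $t0=11-1=10
cmp $t0, 5  (cmp 10,5)
bne L1: taken
add $t4, $t4, 15 → $t4=15+15=30
sub $t4, $t4, 12 → $t4=30-12=18
rem $t3, $t3, 6 → $t3=3%6=3
sub $t0, $t0, 1 → $t0=10-1=9
cmp $t0, 5  (cmp 9,5)
bne L1: taken
add $t4, $t4, 15 → $t4=18+15=33
sub $t4, $t4, 12 → $t4=33-12=21
rem $t3, $t3, 6 → $t3=3%6=3
sub $t0, $t0, 1 → $t0=9-1=8
cmp $t0, 5  (cmp 8,5)
bne L1: taken
add $t4, $t4, 15 → $t4=21+15=36
sub $t4, $t4, 12 → $t4=36-12=24
rem $t3, $t3, 6 → $t3=3%6=3
sub $t0, $t0, 1 → $t0=8-1=7
cmp $t0, 5  (cmp 7,5)
bne L1: taken
After step 27: $t0 = 7.

7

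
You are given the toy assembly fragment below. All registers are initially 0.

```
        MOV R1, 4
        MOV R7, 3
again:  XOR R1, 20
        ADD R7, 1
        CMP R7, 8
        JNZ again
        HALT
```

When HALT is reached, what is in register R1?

16

MOV R1, 4 → R1=4
MOV R7, 3 → R7=3
XOR R1, 20 → R1=4^20=16
ADD R7, 1 → R7=3+1=4
CMP R7, 8  (cmp 4,8)
JNZ again: taken
XOR R1, 20 → R1=16^20=4
ADD R7, 1 → R7=4+1=5
CMP R7, 8  (cmp 5,8)
JNZ again: taken
XOR R1, 20 → R1=4^20=16
ADD R7, 1 → R7=5+1=6
CMP R7, 8  (cmp 6,8)
JNZ again: taken
XOR R1, 20 → R1=16^20=4
ADD R7, 1 → R7=6+1=7
CMP R7, 8  (cmp 7,8)
JNZ again: taken
XOR R1, 20 → R1=4^20=16
ADD R7, 1 → R7=7+1=8
CMP R7, 8  (cmp 8,8)
JNZ again: not taken
halt.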